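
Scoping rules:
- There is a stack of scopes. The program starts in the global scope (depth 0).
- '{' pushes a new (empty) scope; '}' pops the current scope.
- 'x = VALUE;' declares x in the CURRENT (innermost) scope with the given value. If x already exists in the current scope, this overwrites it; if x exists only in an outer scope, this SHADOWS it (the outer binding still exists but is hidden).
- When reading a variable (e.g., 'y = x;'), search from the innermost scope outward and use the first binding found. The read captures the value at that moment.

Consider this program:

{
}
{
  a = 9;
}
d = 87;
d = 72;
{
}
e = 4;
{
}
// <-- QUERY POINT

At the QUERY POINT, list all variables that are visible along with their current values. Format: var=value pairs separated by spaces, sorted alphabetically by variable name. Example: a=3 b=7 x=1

Answer: d=72 e=4

Derivation:
Step 1: enter scope (depth=1)
Step 2: exit scope (depth=0)
Step 3: enter scope (depth=1)
Step 4: declare a=9 at depth 1
Step 5: exit scope (depth=0)
Step 6: declare d=87 at depth 0
Step 7: declare d=72 at depth 0
Step 8: enter scope (depth=1)
Step 9: exit scope (depth=0)
Step 10: declare e=4 at depth 0
Step 11: enter scope (depth=1)
Step 12: exit scope (depth=0)
Visible at query point: d=72 e=4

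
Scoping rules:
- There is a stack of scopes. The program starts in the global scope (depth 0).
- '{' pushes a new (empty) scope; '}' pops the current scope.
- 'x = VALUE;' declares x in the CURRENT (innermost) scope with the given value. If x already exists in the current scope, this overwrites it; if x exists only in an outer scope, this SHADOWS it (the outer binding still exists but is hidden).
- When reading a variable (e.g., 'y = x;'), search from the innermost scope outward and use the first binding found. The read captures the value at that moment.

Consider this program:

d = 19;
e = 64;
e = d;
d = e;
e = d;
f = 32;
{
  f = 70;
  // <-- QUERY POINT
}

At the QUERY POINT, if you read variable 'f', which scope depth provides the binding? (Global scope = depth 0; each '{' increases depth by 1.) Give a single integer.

Answer: 1

Derivation:
Step 1: declare d=19 at depth 0
Step 2: declare e=64 at depth 0
Step 3: declare e=(read d)=19 at depth 0
Step 4: declare d=(read e)=19 at depth 0
Step 5: declare e=(read d)=19 at depth 0
Step 6: declare f=32 at depth 0
Step 7: enter scope (depth=1)
Step 8: declare f=70 at depth 1
Visible at query point: d=19 e=19 f=70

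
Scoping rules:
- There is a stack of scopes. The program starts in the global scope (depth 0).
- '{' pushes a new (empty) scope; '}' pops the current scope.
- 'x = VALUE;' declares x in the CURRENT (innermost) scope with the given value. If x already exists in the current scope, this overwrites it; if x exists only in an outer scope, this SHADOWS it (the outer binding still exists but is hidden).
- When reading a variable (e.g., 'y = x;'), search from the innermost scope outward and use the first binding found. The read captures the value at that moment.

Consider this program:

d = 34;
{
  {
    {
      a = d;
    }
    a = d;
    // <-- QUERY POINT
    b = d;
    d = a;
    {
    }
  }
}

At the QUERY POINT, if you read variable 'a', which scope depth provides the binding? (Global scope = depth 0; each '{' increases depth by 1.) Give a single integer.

Answer: 2

Derivation:
Step 1: declare d=34 at depth 0
Step 2: enter scope (depth=1)
Step 3: enter scope (depth=2)
Step 4: enter scope (depth=3)
Step 5: declare a=(read d)=34 at depth 3
Step 6: exit scope (depth=2)
Step 7: declare a=(read d)=34 at depth 2
Visible at query point: a=34 d=34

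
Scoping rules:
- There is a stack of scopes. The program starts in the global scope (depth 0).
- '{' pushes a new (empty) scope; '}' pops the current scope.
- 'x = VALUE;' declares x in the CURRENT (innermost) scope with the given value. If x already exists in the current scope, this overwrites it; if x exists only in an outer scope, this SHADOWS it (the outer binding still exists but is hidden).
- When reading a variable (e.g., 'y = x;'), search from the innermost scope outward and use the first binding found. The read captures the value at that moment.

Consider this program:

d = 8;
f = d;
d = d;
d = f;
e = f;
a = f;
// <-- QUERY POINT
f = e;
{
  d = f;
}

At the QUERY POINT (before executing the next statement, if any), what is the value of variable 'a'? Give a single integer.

Answer: 8

Derivation:
Step 1: declare d=8 at depth 0
Step 2: declare f=(read d)=8 at depth 0
Step 3: declare d=(read d)=8 at depth 0
Step 4: declare d=(read f)=8 at depth 0
Step 5: declare e=(read f)=8 at depth 0
Step 6: declare a=(read f)=8 at depth 0
Visible at query point: a=8 d=8 e=8 f=8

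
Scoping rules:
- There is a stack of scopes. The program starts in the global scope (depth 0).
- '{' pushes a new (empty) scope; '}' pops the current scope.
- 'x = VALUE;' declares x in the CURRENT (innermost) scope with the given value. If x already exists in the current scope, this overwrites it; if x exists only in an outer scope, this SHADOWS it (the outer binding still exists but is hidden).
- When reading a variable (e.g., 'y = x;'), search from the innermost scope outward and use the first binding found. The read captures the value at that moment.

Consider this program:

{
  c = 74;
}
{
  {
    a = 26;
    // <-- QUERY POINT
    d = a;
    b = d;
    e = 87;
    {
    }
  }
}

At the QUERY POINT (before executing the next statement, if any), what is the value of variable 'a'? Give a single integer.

Answer: 26

Derivation:
Step 1: enter scope (depth=1)
Step 2: declare c=74 at depth 1
Step 3: exit scope (depth=0)
Step 4: enter scope (depth=1)
Step 5: enter scope (depth=2)
Step 6: declare a=26 at depth 2
Visible at query point: a=26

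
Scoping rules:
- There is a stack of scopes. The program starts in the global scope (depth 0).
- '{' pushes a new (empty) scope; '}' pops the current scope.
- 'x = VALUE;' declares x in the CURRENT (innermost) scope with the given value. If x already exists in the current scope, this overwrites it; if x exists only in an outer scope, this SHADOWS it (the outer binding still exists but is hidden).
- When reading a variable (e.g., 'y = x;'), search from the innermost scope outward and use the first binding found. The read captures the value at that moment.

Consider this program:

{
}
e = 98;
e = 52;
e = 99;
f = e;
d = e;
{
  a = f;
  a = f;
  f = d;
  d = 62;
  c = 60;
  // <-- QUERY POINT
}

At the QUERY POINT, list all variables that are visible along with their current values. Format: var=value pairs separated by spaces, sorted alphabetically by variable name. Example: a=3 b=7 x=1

Answer: a=99 c=60 d=62 e=99 f=99

Derivation:
Step 1: enter scope (depth=1)
Step 2: exit scope (depth=0)
Step 3: declare e=98 at depth 0
Step 4: declare e=52 at depth 0
Step 5: declare e=99 at depth 0
Step 6: declare f=(read e)=99 at depth 0
Step 7: declare d=(read e)=99 at depth 0
Step 8: enter scope (depth=1)
Step 9: declare a=(read f)=99 at depth 1
Step 10: declare a=(read f)=99 at depth 1
Step 11: declare f=(read d)=99 at depth 1
Step 12: declare d=62 at depth 1
Step 13: declare c=60 at depth 1
Visible at query point: a=99 c=60 d=62 e=99 f=99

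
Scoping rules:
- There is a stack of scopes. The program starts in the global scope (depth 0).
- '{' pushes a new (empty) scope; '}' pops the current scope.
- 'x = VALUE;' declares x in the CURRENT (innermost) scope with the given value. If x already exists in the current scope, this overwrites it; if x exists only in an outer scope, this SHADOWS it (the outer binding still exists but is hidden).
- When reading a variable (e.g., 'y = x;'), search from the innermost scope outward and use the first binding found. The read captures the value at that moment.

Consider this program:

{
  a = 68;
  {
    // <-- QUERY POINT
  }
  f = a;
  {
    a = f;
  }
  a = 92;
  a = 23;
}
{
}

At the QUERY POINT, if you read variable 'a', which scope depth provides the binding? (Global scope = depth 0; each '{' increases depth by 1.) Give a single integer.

Step 1: enter scope (depth=1)
Step 2: declare a=68 at depth 1
Step 3: enter scope (depth=2)
Visible at query point: a=68

Answer: 1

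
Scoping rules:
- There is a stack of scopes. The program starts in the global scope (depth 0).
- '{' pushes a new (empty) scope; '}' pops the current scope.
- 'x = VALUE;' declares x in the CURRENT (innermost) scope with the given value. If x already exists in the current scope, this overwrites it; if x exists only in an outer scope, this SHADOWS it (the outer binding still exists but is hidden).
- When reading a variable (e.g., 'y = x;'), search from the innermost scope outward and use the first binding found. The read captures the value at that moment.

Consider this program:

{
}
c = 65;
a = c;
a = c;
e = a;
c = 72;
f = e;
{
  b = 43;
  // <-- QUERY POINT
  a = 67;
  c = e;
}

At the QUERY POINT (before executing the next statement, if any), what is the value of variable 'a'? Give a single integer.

Answer: 65

Derivation:
Step 1: enter scope (depth=1)
Step 2: exit scope (depth=0)
Step 3: declare c=65 at depth 0
Step 4: declare a=(read c)=65 at depth 0
Step 5: declare a=(read c)=65 at depth 0
Step 6: declare e=(read a)=65 at depth 0
Step 7: declare c=72 at depth 0
Step 8: declare f=(read e)=65 at depth 0
Step 9: enter scope (depth=1)
Step 10: declare b=43 at depth 1
Visible at query point: a=65 b=43 c=72 e=65 f=65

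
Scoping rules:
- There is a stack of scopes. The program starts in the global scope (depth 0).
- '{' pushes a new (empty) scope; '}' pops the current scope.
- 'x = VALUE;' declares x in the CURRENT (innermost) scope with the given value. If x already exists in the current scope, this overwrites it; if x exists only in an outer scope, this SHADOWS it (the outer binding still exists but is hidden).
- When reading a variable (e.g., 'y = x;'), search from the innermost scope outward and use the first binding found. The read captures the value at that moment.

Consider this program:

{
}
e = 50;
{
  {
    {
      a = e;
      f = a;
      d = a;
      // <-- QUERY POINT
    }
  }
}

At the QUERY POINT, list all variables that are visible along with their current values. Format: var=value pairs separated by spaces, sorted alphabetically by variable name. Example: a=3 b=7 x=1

Answer: a=50 d=50 e=50 f=50

Derivation:
Step 1: enter scope (depth=1)
Step 2: exit scope (depth=0)
Step 3: declare e=50 at depth 0
Step 4: enter scope (depth=1)
Step 5: enter scope (depth=2)
Step 6: enter scope (depth=3)
Step 7: declare a=(read e)=50 at depth 3
Step 8: declare f=(read a)=50 at depth 3
Step 9: declare d=(read a)=50 at depth 3
Visible at query point: a=50 d=50 e=50 f=50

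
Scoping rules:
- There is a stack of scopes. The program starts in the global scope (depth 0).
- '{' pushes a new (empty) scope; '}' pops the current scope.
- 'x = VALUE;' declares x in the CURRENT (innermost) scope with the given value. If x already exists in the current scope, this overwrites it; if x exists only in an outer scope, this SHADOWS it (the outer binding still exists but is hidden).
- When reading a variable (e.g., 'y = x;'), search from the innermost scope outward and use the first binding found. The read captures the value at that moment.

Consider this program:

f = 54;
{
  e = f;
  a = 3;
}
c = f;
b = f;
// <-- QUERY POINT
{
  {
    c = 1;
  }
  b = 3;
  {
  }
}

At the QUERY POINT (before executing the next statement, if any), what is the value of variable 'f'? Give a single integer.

Step 1: declare f=54 at depth 0
Step 2: enter scope (depth=1)
Step 3: declare e=(read f)=54 at depth 1
Step 4: declare a=3 at depth 1
Step 5: exit scope (depth=0)
Step 6: declare c=(read f)=54 at depth 0
Step 7: declare b=(read f)=54 at depth 0
Visible at query point: b=54 c=54 f=54

Answer: 54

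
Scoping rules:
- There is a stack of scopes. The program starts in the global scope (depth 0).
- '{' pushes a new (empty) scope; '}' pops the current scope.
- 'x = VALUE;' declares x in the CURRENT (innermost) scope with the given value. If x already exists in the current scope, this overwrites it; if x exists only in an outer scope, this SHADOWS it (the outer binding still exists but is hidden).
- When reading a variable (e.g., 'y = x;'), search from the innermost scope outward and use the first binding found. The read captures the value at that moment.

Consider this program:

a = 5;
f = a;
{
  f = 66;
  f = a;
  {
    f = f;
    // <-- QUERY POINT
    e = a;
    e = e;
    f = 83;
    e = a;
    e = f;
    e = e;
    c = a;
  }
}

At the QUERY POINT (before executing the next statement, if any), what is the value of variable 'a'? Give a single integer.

Step 1: declare a=5 at depth 0
Step 2: declare f=(read a)=5 at depth 0
Step 3: enter scope (depth=1)
Step 4: declare f=66 at depth 1
Step 5: declare f=(read a)=5 at depth 1
Step 6: enter scope (depth=2)
Step 7: declare f=(read f)=5 at depth 2
Visible at query point: a=5 f=5

Answer: 5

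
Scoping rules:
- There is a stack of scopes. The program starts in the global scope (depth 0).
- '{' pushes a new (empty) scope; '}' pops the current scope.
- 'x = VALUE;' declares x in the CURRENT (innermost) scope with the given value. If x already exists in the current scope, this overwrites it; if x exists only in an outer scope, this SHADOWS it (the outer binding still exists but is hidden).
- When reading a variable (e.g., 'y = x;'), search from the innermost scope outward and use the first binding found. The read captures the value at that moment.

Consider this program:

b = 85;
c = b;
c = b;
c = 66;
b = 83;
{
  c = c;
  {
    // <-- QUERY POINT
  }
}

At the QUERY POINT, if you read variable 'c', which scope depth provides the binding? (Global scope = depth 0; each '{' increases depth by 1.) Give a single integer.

Step 1: declare b=85 at depth 0
Step 2: declare c=(read b)=85 at depth 0
Step 3: declare c=(read b)=85 at depth 0
Step 4: declare c=66 at depth 0
Step 5: declare b=83 at depth 0
Step 6: enter scope (depth=1)
Step 7: declare c=(read c)=66 at depth 1
Step 8: enter scope (depth=2)
Visible at query point: b=83 c=66

Answer: 1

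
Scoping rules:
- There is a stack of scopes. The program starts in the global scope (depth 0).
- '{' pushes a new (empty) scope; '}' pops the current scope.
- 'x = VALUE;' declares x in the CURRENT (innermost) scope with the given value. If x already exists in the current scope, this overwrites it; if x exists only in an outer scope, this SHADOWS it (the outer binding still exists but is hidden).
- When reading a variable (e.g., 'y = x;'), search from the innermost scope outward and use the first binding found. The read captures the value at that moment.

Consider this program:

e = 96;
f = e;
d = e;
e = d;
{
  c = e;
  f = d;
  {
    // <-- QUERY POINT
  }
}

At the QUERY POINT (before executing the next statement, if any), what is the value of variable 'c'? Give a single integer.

Answer: 96

Derivation:
Step 1: declare e=96 at depth 0
Step 2: declare f=(read e)=96 at depth 0
Step 3: declare d=(read e)=96 at depth 0
Step 4: declare e=(read d)=96 at depth 0
Step 5: enter scope (depth=1)
Step 6: declare c=(read e)=96 at depth 1
Step 7: declare f=(read d)=96 at depth 1
Step 8: enter scope (depth=2)
Visible at query point: c=96 d=96 e=96 f=96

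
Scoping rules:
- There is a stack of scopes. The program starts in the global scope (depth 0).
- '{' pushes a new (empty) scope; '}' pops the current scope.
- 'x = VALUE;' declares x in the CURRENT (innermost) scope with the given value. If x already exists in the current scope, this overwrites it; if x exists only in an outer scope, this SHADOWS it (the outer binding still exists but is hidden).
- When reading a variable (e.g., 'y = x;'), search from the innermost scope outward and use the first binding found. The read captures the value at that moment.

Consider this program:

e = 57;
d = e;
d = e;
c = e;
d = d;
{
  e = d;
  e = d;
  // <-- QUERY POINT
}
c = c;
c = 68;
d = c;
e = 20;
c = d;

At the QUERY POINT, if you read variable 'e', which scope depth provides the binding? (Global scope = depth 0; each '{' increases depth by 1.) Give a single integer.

Answer: 1

Derivation:
Step 1: declare e=57 at depth 0
Step 2: declare d=(read e)=57 at depth 0
Step 3: declare d=(read e)=57 at depth 0
Step 4: declare c=(read e)=57 at depth 0
Step 5: declare d=(read d)=57 at depth 0
Step 6: enter scope (depth=1)
Step 7: declare e=(read d)=57 at depth 1
Step 8: declare e=(read d)=57 at depth 1
Visible at query point: c=57 d=57 e=57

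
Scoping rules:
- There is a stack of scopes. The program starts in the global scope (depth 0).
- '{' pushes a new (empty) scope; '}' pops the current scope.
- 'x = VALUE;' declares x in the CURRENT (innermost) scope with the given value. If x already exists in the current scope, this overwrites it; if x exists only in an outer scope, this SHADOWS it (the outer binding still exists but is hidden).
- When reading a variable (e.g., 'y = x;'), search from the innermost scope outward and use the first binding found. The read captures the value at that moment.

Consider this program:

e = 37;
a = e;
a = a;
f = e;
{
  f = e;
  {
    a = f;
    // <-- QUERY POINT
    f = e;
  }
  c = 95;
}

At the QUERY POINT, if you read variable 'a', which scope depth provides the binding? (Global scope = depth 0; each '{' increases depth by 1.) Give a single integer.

Answer: 2

Derivation:
Step 1: declare e=37 at depth 0
Step 2: declare a=(read e)=37 at depth 0
Step 3: declare a=(read a)=37 at depth 0
Step 4: declare f=(read e)=37 at depth 0
Step 5: enter scope (depth=1)
Step 6: declare f=(read e)=37 at depth 1
Step 7: enter scope (depth=2)
Step 8: declare a=(read f)=37 at depth 2
Visible at query point: a=37 e=37 f=37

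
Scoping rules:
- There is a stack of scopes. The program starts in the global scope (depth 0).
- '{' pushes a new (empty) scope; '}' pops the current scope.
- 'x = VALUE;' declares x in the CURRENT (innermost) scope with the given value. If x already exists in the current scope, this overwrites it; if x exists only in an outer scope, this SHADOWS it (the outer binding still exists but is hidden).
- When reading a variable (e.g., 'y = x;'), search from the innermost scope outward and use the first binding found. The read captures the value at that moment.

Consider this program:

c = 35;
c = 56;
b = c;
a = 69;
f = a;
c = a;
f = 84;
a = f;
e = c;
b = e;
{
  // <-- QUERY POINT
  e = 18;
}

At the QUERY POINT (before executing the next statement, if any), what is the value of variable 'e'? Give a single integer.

Step 1: declare c=35 at depth 0
Step 2: declare c=56 at depth 0
Step 3: declare b=(read c)=56 at depth 0
Step 4: declare a=69 at depth 0
Step 5: declare f=(read a)=69 at depth 0
Step 6: declare c=(read a)=69 at depth 0
Step 7: declare f=84 at depth 0
Step 8: declare a=(read f)=84 at depth 0
Step 9: declare e=(read c)=69 at depth 0
Step 10: declare b=(read e)=69 at depth 0
Step 11: enter scope (depth=1)
Visible at query point: a=84 b=69 c=69 e=69 f=84

Answer: 69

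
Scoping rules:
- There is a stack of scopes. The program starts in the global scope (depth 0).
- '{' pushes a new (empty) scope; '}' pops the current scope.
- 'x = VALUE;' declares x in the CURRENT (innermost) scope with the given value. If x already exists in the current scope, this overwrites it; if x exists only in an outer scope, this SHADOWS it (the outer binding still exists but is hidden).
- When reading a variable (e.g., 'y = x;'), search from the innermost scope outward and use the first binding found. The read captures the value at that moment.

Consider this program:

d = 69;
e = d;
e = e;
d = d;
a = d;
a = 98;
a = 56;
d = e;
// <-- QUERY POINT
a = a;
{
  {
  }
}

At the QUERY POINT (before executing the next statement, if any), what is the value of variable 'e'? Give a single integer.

Step 1: declare d=69 at depth 0
Step 2: declare e=(read d)=69 at depth 0
Step 3: declare e=(read e)=69 at depth 0
Step 4: declare d=(read d)=69 at depth 0
Step 5: declare a=(read d)=69 at depth 0
Step 6: declare a=98 at depth 0
Step 7: declare a=56 at depth 0
Step 8: declare d=(read e)=69 at depth 0
Visible at query point: a=56 d=69 e=69

Answer: 69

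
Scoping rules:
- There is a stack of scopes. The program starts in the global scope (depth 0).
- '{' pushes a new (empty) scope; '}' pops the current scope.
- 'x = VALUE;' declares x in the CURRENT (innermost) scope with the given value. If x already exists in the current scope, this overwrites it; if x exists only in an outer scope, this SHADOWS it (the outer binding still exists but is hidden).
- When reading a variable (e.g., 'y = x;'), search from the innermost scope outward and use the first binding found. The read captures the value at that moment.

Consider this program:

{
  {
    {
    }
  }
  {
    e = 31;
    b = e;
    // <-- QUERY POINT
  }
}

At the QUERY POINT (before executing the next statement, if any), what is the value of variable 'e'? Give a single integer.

Step 1: enter scope (depth=1)
Step 2: enter scope (depth=2)
Step 3: enter scope (depth=3)
Step 4: exit scope (depth=2)
Step 5: exit scope (depth=1)
Step 6: enter scope (depth=2)
Step 7: declare e=31 at depth 2
Step 8: declare b=(read e)=31 at depth 2
Visible at query point: b=31 e=31

Answer: 31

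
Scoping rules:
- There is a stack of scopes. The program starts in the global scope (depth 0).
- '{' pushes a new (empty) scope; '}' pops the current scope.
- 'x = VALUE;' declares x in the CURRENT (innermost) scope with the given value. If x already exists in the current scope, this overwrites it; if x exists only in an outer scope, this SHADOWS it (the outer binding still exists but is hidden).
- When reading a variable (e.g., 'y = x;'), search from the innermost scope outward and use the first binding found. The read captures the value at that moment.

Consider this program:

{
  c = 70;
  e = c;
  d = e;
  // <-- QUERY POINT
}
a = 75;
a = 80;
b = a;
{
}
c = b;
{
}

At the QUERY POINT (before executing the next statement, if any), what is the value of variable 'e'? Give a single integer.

Step 1: enter scope (depth=1)
Step 2: declare c=70 at depth 1
Step 3: declare e=(read c)=70 at depth 1
Step 4: declare d=(read e)=70 at depth 1
Visible at query point: c=70 d=70 e=70

Answer: 70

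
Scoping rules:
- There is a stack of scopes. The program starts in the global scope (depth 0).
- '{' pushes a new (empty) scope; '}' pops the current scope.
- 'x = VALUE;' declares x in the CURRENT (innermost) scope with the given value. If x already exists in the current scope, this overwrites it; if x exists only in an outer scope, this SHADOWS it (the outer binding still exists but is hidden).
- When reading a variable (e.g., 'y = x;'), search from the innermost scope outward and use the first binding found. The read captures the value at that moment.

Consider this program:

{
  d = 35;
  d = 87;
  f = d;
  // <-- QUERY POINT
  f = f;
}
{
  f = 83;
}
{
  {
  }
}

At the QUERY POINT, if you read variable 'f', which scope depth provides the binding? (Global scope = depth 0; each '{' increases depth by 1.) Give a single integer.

Answer: 1

Derivation:
Step 1: enter scope (depth=1)
Step 2: declare d=35 at depth 1
Step 3: declare d=87 at depth 1
Step 4: declare f=(read d)=87 at depth 1
Visible at query point: d=87 f=87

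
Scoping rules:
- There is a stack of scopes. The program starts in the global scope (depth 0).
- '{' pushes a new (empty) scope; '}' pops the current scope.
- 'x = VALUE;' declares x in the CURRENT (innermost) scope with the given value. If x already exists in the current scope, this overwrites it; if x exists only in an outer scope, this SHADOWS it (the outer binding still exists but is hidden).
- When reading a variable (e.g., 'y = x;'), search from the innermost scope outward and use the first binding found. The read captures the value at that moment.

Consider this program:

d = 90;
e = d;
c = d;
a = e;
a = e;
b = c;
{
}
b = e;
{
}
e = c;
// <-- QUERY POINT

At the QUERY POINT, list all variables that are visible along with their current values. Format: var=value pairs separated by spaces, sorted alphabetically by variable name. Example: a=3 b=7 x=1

Step 1: declare d=90 at depth 0
Step 2: declare e=(read d)=90 at depth 0
Step 3: declare c=(read d)=90 at depth 0
Step 4: declare a=(read e)=90 at depth 0
Step 5: declare a=(read e)=90 at depth 0
Step 6: declare b=(read c)=90 at depth 0
Step 7: enter scope (depth=1)
Step 8: exit scope (depth=0)
Step 9: declare b=(read e)=90 at depth 0
Step 10: enter scope (depth=1)
Step 11: exit scope (depth=0)
Step 12: declare e=(read c)=90 at depth 0
Visible at query point: a=90 b=90 c=90 d=90 e=90

Answer: a=90 b=90 c=90 d=90 e=90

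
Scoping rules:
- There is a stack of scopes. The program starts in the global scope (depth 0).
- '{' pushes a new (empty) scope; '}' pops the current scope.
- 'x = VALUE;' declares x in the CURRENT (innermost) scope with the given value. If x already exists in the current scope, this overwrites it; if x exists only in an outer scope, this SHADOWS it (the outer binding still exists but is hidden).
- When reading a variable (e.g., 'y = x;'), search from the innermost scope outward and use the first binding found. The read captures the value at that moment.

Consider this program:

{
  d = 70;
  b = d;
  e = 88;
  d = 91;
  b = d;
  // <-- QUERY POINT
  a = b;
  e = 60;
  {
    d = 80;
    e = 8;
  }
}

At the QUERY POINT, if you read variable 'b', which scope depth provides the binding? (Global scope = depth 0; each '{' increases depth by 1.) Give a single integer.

Step 1: enter scope (depth=1)
Step 2: declare d=70 at depth 1
Step 3: declare b=(read d)=70 at depth 1
Step 4: declare e=88 at depth 1
Step 5: declare d=91 at depth 1
Step 6: declare b=(read d)=91 at depth 1
Visible at query point: b=91 d=91 e=88

Answer: 1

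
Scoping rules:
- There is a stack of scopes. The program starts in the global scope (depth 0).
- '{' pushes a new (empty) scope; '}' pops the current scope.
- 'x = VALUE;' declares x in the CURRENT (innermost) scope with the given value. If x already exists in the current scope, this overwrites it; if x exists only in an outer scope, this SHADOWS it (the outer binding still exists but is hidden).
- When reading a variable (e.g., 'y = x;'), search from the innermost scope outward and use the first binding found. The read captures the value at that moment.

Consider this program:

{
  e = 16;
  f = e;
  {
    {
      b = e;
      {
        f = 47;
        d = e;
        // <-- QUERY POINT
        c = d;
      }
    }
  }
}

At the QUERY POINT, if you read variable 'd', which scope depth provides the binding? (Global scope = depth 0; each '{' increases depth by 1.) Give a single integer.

Answer: 4

Derivation:
Step 1: enter scope (depth=1)
Step 2: declare e=16 at depth 1
Step 3: declare f=(read e)=16 at depth 1
Step 4: enter scope (depth=2)
Step 5: enter scope (depth=3)
Step 6: declare b=(read e)=16 at depth 3
Step 7: enter scope (depth=4)
Step 8: declare f=47 at depth 4
Step 9: declare d=(read e)=16 at depth 4
Visible at query point: b=16 d=16 e=16 f=47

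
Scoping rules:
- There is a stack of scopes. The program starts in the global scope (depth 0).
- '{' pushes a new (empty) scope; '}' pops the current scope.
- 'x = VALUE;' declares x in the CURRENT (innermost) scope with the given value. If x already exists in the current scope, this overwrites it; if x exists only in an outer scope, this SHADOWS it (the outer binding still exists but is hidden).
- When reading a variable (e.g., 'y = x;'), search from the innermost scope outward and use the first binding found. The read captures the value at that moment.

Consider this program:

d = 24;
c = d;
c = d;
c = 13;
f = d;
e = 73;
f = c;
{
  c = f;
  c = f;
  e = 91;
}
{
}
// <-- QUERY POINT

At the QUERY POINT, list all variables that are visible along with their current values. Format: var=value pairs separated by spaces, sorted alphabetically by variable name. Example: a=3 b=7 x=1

Answer: c=13 d=24 e=73 f=13

Derivation:
Step 1: declare d=24 at depth 0
Step 2: declare c=(read d)=24 at depth 0
Step 3: declare c=(read d)=24 at depth 0
Step 4: declare c=13 at depth 0
Step 5: declare f=(read d)=24 at depth 0
Step 6: declare e=73 at depth 0
Step 7: declare f=(read c)=13 at depth 0
Step 8: enter scope (depth=1)
Step 9: declare c=(read f)=13 at depth 1
Step 10: declare c=(read f)=13 at depth 1
Step 11: declare e=91 at depth 1
Step 12: exit scope (depth=0)
Step 13: enter scope (depth=1)
Step 14: exit scope (depth=0)
Visible at query point: c=13 d=24 e=73 f=13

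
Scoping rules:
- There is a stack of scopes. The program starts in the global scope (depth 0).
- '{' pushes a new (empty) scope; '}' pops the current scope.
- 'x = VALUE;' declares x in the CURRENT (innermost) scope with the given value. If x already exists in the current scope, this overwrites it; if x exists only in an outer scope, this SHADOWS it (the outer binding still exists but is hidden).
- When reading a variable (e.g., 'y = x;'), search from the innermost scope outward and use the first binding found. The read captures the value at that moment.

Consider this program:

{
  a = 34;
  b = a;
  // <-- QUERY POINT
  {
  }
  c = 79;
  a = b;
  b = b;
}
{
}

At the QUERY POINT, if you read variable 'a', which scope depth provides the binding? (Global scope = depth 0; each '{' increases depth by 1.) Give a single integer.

Answer: 1

Derivation:
Step 1: enter scope (depth=1)
Step 2: declare a=34 at depth 1
Step 3: declare b=(read a)=34 at depth 1
Visible at query point: a=34 b=34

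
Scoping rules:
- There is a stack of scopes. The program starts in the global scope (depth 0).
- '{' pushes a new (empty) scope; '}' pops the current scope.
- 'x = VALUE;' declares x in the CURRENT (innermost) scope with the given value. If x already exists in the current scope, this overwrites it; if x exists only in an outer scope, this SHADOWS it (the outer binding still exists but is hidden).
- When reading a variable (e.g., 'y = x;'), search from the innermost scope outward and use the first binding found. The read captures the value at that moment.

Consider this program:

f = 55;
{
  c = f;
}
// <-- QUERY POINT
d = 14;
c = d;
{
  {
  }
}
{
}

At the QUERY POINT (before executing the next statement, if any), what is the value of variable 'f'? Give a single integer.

Answer: 55

Derivation:
Step 1: declare f=55 at depth 0
Step 2: enter scope (depth=1)
Step 3: declare c=(read f)=55 at depth 1
Step 4: exit scope (depth=0)
Visible at query point: f=55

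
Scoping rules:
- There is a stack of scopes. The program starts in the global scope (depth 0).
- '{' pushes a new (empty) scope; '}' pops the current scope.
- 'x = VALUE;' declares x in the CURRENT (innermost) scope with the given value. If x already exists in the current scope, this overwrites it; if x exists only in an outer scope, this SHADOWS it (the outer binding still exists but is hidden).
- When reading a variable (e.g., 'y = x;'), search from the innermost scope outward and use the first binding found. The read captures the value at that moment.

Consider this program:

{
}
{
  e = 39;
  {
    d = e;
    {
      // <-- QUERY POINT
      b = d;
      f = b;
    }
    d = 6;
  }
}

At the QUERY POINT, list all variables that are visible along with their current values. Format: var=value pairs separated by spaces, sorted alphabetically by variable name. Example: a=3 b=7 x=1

Step 1: enter scope (depth=1)
Step 2: exit scope (depth=0)
Step 3: enter scope (depth=1)
Step 4: declare e=39 at depth 1
Step 5: enter scope (depth=2)
Step 6: declare d=(read e)=39 at depth 2
Step 7: enter scope (depth=3)
Visible at query point: d=39 e=39

Answer: d=39 e=39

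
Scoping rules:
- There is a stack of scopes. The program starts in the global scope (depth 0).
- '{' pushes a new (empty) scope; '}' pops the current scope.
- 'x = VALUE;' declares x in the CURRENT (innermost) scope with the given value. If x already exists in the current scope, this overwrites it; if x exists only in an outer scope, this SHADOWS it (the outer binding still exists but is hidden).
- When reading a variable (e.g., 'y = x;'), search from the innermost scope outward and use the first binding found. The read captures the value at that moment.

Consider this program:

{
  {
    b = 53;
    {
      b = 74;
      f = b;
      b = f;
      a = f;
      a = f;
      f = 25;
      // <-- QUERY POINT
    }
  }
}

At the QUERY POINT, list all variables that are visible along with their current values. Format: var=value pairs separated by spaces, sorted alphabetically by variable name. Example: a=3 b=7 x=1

Step 1: enter scope (depth=1)
Step 2: enter scope (depth=2)
Step 3: declare b=53 at depth 2
Step 4: enter scope (depth=3)
Step 5: declare b=74 at depth 3
Step 6: declare f=(read b)=74 at depth 3
Step 7: declare b=(read f)=74 at depth 3
Step 8: declare a=(read f)=74 at depth 3
Step 9: declare a=(read f)=74 at depth 3
Step 10: declare f=25 at depth 3
Visible at query point: a=74 b=74 f=25

Answer: a=74 b=74 f=25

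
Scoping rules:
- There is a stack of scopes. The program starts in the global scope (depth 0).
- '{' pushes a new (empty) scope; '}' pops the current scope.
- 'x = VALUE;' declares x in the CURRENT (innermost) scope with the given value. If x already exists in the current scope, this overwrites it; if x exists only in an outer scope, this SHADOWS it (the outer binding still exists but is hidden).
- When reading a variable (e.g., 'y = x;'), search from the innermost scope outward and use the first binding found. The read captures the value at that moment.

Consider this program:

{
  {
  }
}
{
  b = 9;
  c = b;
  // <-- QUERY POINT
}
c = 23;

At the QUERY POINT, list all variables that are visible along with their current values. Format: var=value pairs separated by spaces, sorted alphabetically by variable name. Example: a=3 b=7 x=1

Answer: b=9 c=9

Derivation:
Step 1: enter scope (depth=1)
Step 2: enter scope (depth=2)
Step 3: exit scope (depth=1)
Step 4: exit scope (depth=0)
Step 5: enter scope (depth=1)
Step 6: declare b=9 at depth 1
Step 7: declare c=(read b)=9 at depth 1
Visible at query point: b=9 c=9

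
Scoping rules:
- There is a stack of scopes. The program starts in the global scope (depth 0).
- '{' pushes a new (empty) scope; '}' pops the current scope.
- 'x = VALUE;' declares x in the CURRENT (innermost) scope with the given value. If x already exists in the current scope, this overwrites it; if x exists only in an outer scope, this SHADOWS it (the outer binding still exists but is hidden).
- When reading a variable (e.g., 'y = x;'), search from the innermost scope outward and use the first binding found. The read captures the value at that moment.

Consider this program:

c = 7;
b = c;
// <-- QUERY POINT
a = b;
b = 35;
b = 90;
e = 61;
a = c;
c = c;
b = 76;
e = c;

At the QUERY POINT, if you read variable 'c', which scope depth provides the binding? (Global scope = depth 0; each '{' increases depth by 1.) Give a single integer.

Step 1: declare c=7 at depth 0
Step 2: declare b=(read c)=7 at depth 0
Visible at query point: b=7 c=7

Answer: 0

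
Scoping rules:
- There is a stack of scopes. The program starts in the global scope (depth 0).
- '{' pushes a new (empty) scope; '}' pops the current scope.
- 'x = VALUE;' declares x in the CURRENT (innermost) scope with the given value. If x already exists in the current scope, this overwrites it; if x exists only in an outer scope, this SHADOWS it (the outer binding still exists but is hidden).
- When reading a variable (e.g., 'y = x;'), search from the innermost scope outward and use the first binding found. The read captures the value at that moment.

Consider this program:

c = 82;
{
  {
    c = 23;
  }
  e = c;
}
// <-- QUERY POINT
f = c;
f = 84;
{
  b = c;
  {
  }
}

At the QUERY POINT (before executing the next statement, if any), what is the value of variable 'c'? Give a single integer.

Answer: 82

Derivation:
Step 1: declare c=82 at depth 0
Step 2: enter scope (depth=1)
Step 3: enter scope (depth=2)
Step 4: declare c=23 at depth 2
Step 5: exit scope (depth=1)
Step 6: declare e=(read c)=82 at depth 1
Step 7: exit scope (depth=0)
Visible at query point: c=82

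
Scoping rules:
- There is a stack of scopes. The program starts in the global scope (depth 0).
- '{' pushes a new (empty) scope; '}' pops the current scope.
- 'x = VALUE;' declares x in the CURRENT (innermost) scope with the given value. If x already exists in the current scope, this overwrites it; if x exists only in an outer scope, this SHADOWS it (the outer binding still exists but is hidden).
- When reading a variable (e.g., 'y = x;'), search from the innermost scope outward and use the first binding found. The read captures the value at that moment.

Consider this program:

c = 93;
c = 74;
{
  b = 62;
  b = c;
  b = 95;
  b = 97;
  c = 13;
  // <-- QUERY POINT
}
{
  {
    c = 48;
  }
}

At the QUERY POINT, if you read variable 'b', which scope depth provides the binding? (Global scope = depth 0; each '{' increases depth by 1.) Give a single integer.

Answer: 1

Derivation:
Step 1: declare c=93 at depth 0
Step 2: declare c=74 at depth 0
Step 3: enter scope (depth=1)
Step 4: declare b=62 at depth 1
Step 5: declare b=(read c)=74 at depth 1
Step 6: declare b=95 at depth 1
Step 7: declare b=97 at depth 1
Step 8: declare c=13 at depth 1
Visible at query point: b=97 c=13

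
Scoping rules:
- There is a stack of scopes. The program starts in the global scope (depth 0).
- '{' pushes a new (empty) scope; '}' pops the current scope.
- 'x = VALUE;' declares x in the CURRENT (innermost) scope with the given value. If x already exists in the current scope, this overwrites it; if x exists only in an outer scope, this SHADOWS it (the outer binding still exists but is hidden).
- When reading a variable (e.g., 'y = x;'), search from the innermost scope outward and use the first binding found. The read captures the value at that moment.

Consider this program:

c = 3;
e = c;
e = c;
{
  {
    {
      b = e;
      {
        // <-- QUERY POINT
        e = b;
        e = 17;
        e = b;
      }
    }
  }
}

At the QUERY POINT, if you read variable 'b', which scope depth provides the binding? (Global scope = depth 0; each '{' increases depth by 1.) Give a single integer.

Step 1: declare c=3 at depth 0
Step 2: declare e=(read c)=3 at depth 0
Step 3: declare e=(read c)=3 at depth 0
Step 4: enter scope (depth=1)
Step 5: enter scope (depth=2)
Step 6: enter scope (depth=3)
Step 7: declare b=(read e)=3 at depth 3
Step 8: enter scope (depth=4)
Visible at query point: b=3 c=3 e=3

Answer: 3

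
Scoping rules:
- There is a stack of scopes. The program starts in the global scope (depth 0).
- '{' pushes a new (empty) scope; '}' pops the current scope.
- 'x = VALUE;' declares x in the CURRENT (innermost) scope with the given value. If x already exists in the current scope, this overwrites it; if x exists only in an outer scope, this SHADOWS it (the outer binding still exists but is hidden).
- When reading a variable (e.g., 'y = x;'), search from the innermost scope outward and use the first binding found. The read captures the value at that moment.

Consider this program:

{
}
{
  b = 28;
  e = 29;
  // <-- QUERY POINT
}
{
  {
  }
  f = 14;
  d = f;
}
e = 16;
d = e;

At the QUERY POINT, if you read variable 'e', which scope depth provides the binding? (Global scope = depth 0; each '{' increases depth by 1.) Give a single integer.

Step 1: enter scope (depth=1)
Step 2: exit scope (depth=0)
Step 3: enter scope (depth=1)
Step 4: declare b=28 at depth 1
Step 5: declare e=29 at depth 1
Visible at query point: b=28 e=29

Answer: 1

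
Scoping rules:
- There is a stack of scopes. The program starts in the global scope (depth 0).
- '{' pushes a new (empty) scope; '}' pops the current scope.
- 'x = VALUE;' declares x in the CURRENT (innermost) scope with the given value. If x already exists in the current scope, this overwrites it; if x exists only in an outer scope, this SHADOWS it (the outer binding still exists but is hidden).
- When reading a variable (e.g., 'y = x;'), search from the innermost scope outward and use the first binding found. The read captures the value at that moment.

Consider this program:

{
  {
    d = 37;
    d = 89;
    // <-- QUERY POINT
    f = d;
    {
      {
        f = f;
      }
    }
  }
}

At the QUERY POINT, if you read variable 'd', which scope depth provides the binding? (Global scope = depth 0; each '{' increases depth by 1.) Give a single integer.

Step 1: enter scope (depth=1)
Step 2: enter scope (depth=2)
Step 3: declare d=37 at depth 2
Step 4: declare d=89 at depth 2
Visible at query point: d=89

Answer: 2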